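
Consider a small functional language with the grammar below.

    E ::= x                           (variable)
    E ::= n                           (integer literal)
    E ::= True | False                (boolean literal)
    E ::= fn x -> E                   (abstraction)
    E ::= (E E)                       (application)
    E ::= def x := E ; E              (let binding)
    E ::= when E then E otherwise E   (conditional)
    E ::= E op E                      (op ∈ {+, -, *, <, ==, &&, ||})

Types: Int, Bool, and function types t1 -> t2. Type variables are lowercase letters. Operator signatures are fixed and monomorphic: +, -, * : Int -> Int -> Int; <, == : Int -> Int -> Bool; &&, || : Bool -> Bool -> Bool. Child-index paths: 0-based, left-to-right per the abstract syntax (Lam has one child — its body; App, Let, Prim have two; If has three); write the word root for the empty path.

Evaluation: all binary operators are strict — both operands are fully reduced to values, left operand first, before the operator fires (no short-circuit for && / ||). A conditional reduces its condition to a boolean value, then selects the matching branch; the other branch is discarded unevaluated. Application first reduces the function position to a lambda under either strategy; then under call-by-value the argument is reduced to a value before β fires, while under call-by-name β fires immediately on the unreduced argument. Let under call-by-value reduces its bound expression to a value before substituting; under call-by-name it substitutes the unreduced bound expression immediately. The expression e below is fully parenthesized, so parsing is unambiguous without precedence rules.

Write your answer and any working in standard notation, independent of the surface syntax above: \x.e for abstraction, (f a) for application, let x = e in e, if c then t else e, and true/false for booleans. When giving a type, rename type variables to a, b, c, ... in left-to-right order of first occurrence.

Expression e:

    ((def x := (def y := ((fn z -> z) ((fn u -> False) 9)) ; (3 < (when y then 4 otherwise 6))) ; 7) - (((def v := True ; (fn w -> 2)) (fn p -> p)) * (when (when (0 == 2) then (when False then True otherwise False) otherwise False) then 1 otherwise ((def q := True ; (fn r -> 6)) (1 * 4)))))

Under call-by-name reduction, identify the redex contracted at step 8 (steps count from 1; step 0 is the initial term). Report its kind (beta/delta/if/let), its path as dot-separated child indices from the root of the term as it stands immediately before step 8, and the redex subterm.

Working:
step 0: ((let x = (let y = ((\z.z) ((\u.false) 9)) in (3 < (if y then 4 else 6))) in 7) - (((let v = true in (\w.2)) (\p.p)) * (if (if (0 == 2) then (if false then true else false) else false) then 1 else ((let q = true in (\r.6)) (1 * 4)))))
step 1: [let@0] (7 - (((let v = true in (\w.2)) (\p.p)) * (if (if (0 == 2) then (if false then true else false) else false) then 1 else ((let q = true in (\r.6)) (1 * 4)))))
step 2: [let@1.0.0] (7 - (((\w.2) (\p.p)) * (if (if (0 == 2) then (if false then true else false) else false) then 1 else ((let q = true in (\r.6)) (1 * 4)))))
step 3: [beta@1.0] (7 - (2 * (if (if (0 == 2) then (if false then true else false) else false) then 1 else ((let q = true in (\r.6)) (1 * 4)))))
step 4: [delta@1.1.0.0] (7 - (2 * (if (if false then (if false then true else false) else false) then 1 else ((let q = true in (\r.6)) (1 * 4)))))
step 5: [if@1.1.0] (7 - (2 * (if false then 1 else ((let q = true in (\r.6)) (1 * 4)))))
step 6: [if@1.1] (7 - (2 * ((let q = true in (\r.6)) (1 * 4))))
step 7: [let@1.1.0] (7 - (2 * ((\r.6) (1 * 4))))
step 8: [beta@1.1] (7 - (2 * 6))

Answer: beta at 1.1 : ((\r.6) (1 * 4))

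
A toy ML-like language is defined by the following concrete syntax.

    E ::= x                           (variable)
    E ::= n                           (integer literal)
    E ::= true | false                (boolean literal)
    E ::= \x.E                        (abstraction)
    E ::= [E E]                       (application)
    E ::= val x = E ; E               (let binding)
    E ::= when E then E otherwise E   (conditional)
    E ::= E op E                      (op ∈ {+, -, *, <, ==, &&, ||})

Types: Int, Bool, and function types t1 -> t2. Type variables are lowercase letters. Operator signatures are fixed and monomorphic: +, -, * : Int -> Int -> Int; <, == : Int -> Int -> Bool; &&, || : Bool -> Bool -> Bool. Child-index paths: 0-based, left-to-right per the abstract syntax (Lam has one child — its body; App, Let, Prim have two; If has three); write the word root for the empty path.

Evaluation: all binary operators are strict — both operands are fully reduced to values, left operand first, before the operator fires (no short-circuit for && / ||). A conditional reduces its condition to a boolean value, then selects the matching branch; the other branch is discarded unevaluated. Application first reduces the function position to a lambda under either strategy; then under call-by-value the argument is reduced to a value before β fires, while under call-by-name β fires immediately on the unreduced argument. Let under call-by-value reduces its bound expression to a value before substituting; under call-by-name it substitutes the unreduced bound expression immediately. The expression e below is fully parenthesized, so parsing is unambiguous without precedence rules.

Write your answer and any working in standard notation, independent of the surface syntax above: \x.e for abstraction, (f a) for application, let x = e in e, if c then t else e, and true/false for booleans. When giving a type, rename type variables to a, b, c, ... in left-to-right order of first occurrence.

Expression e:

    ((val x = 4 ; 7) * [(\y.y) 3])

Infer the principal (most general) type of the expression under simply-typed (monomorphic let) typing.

Derivation:
let x : Int
  unify Int ~ Int
y : a
\y._ : a -> a
  unify a -> a ~ Int -> b
  unify a ~ Int
  unify Int ~ b
_ _ : Int
  unify Int ~ Int

Answer: Int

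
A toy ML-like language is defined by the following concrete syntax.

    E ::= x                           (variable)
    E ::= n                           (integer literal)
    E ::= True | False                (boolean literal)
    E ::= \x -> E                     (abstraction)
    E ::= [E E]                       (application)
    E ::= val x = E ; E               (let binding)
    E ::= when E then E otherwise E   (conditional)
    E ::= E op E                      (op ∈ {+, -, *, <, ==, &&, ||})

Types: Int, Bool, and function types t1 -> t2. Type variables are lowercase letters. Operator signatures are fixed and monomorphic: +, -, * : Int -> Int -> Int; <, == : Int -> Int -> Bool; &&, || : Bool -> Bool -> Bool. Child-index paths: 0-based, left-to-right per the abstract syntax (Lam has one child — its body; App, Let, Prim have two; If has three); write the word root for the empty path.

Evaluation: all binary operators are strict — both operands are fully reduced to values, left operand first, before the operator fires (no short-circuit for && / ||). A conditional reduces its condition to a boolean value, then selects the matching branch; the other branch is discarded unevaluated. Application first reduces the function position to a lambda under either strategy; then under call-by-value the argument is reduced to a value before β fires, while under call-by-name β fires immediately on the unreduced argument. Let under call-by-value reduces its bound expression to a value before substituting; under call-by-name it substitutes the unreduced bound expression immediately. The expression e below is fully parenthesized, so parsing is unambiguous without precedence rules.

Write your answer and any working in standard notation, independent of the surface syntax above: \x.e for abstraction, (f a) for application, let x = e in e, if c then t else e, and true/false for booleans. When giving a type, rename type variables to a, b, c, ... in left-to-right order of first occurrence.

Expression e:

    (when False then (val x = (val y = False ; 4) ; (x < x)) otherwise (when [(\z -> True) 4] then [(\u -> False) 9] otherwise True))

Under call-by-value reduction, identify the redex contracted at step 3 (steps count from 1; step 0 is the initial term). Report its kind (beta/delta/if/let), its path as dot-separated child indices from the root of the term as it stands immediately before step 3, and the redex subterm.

Answer: if at root : (if true then ((\u.false) 9) else true)

Derivation:
step 0: (if false then (let x = (let y = false in 4) in (x < x)) else (if ((\z.true) 4) then ((\u.false) 9) else true))
step 1: [if@root] (if ((\z.true) 4) then ((\u.false) 9) else true)
step 2: [beta@0] (if true then ((\u.false) 9) else true)
step 3: [if@root] ((\u.false) 9)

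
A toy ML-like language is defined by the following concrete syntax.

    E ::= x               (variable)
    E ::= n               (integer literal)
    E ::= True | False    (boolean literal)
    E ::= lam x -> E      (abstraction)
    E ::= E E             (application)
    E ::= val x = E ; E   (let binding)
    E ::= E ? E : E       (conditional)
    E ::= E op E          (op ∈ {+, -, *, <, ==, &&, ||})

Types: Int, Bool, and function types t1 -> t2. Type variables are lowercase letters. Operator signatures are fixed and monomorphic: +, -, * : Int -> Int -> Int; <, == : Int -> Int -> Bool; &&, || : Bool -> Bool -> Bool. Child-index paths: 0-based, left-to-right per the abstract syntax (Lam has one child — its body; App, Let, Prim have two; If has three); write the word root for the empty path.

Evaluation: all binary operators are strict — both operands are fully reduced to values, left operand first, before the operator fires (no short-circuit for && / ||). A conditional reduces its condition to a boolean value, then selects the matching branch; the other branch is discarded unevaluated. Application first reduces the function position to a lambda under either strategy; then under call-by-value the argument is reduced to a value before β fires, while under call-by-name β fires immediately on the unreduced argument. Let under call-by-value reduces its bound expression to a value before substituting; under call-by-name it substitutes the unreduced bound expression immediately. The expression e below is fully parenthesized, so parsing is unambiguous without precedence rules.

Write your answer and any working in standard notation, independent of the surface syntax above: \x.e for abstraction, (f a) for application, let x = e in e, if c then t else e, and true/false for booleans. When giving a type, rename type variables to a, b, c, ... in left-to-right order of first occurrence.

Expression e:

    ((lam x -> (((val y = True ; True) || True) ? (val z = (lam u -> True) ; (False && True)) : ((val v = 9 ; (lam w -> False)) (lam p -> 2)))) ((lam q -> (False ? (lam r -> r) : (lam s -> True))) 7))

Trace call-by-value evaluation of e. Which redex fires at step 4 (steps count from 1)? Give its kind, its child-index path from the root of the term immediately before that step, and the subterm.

Answer: let at 0.0 : (let y = true in true)

Derivation:
step 0: ((\x.(if ((let y = true in true) || true) then (let z = (\u.true) in (false && true)) else ((let v = 9 in (\w.false)) (\p.2)))) ((\q.(if false then (\r.r) else (\s.true))) 7))
step 1: [beta@1] ((\x.(if ((let y = true in true) || true) then (let z = (\u.true) in (false && true)) else ((let v = 9 in (\w.false)) (\p.2)))) (if false then (\r.r) else (\s.true)))
step 2: [if@1] ((\x.(if ((let y = true in true) || true) then (let z = (\u.true) in (false && true)) else ((let v = 9 in (\w.false)) (\p.2)))) (\s.true))
step 3: [beta@root] (if ((let y = true in true) || true) then (let z = (\u.true) in (false && true)) else ((let v = 9 in (\w.false)) (\p.2)))
step 4: [let@0.0] (if (true || true) then (let z = (\u.true) in (false && true)) else ((let v = 9 in (\w.false)) (\p.2)))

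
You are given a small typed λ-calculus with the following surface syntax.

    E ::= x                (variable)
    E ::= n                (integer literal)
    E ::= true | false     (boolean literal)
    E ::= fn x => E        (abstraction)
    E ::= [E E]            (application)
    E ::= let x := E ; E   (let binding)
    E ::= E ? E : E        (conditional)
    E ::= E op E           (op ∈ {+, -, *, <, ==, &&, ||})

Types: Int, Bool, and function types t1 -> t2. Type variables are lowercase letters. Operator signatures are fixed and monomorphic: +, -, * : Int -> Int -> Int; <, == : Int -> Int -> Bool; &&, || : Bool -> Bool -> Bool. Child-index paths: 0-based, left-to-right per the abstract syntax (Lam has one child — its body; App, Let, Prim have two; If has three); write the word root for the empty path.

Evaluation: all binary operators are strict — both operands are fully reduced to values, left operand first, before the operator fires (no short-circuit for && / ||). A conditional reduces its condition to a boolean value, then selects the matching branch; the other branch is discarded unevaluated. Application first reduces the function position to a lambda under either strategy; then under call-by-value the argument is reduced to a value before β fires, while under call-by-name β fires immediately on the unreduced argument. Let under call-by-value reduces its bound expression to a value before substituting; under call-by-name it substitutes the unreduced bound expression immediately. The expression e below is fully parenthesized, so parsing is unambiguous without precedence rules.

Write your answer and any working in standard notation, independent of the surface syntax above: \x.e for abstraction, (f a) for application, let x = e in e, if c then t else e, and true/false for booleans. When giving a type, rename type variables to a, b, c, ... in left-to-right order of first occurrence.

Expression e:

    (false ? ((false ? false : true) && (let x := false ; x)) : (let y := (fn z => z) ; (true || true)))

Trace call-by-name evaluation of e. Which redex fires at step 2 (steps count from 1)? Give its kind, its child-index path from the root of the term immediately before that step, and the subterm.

Answer: let at root : (let y = (\z.z) in (true || true))

Trace:
step 0: (if false then ((if false then false else true) && (let x = false in x)) else (let y = (\z.z) in (true || true)))
step 1: [if@root] (let y = (\z.z) in (true || true))
step 2: [let@root] (true || true)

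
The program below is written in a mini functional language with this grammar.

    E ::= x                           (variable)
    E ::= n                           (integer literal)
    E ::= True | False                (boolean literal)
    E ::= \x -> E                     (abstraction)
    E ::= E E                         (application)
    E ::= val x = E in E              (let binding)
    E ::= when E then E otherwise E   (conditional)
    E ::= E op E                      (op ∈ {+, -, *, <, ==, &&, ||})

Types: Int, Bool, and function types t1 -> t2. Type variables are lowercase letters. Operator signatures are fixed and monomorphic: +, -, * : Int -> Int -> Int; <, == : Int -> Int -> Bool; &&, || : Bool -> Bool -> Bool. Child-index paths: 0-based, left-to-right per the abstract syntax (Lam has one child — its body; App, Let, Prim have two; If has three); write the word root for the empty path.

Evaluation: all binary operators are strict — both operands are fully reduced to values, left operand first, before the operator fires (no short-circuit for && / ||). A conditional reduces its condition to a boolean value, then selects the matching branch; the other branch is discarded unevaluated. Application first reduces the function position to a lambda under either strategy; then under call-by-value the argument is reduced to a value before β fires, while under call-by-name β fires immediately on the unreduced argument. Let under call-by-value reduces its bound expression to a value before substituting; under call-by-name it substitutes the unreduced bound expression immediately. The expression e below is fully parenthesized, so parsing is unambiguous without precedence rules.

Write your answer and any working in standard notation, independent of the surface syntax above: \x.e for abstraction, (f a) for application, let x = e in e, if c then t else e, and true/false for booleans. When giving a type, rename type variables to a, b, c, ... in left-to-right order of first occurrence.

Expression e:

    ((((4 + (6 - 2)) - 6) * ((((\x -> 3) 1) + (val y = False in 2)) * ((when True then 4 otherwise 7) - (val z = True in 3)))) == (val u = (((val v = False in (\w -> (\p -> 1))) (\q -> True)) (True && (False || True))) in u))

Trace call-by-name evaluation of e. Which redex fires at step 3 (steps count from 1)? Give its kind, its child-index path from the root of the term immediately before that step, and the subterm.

Answer: delta at 0.0 : (8 - 6)

Trace:
step 0: ((((4 + (6 - 2)) - 6) * ((((\x.3) 1) + (let y = false in 2)) * ((if true then 4 else 7) - (let z = true in 3)))) == (let u = (((let v = false in (\w.(\p.1))) (\q.true)) (true && (false || true))) in u))
step 1: [delta@0.0.0.1] ((((4 + 4) - 6) * ((((\x.3) 1) + (let y = false in 2)) * ((if true then 4 else 7) - (let z = true in 3)))) == (let u = (((let v = false in (\w.(\p.1))) (\q.true)) (true && (false || true))) in u))
step 2: [delta@0.0.0] (((8 - 6) * ((((\x.3) 1) + (let y = false in 2)) * ((if true then 4 else 7) - (let z = true in 3)))) == (let u = (((let v = false in (\w.(\p.1))) (\q.true)) (true && (false || true))) in u))
step 3: [delta@0.0] ((2 * ((((\x.3) 1) + (let y = false in 2)) * ((if true then 4 else 7) - (let z = true in 3)))) == (let u = (((let v = false in (\w.(\p.1))) (\q.true)) (true && (false || true))) in u))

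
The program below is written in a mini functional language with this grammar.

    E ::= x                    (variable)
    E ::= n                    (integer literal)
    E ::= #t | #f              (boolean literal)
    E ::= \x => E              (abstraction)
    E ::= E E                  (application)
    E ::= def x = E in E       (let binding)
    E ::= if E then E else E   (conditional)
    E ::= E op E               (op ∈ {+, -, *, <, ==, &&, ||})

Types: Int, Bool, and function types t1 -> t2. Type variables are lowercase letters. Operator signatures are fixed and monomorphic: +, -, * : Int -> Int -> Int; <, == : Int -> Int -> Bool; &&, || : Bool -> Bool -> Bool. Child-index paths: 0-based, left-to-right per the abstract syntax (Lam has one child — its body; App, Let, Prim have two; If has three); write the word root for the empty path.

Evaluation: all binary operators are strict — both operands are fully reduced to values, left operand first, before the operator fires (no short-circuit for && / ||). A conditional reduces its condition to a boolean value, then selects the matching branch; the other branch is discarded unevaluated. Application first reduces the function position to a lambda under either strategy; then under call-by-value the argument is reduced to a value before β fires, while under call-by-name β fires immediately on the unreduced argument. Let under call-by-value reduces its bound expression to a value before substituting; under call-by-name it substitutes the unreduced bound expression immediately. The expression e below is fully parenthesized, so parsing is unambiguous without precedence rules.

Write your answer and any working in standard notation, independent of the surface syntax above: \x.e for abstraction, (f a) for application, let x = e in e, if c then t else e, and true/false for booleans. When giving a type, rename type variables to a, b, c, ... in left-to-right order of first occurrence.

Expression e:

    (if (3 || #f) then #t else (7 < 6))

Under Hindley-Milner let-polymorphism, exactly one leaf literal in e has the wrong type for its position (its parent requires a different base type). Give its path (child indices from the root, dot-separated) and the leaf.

Derivation:
  unify Int ~ Bool
  FAIL: mismatch Int ~ Bool

Answer: 0.0 : 3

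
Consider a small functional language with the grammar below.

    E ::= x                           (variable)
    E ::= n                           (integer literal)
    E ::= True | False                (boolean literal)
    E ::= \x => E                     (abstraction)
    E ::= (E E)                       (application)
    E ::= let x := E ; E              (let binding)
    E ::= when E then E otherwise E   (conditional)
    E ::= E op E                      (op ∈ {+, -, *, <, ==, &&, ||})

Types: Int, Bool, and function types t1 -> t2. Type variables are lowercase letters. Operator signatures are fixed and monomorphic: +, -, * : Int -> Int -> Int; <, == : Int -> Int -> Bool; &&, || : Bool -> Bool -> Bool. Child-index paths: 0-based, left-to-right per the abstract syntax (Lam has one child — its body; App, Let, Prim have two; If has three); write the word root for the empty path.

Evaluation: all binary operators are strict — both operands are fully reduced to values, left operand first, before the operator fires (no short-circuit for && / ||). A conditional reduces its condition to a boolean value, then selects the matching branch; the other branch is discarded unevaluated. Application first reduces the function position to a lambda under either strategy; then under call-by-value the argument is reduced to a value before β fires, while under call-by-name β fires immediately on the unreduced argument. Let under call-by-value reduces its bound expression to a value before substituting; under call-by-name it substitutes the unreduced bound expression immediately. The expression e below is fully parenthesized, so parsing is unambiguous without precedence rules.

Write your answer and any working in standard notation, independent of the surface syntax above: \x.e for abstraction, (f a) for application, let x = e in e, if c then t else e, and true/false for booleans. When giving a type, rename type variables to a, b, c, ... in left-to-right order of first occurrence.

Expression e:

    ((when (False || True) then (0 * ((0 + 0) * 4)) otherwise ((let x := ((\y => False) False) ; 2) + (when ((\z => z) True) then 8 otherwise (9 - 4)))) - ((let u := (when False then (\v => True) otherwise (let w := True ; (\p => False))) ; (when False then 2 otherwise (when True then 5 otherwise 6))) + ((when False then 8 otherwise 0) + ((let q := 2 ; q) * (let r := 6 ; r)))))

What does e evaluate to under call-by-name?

Answer: -17

Derivation:
step 0: ((if (false || true) then (0 * ((0 + 0) * 4)) else ((let x = ((\y.false) false) in 2) + (if ((\z.z) true) then 8 else (9 - 4)))) - ((let u = (if false then (\v.true) else (let w = true in (\p.false))) in (if false then 2 else (if true then 5 else 6))) + ((if false then 8 else 0) + ((let q = 2 in q) * (let r = 6 in r)))))
step 1: [delta@0.0] ((if true then (0 * ((0 + 0) * 4)) else ((let x = ((\y.false) false) in 2) + (if ((\z.z) true) then 8 else (9 - 4)))) - ((let u = (if false then (\v.true) else (let w = true in (\p.false))) in (if false then 2 else (if true then 5 else 6))) + ((if false then 8 else 0) + ((let q = 2 in q) * (let r = 6 in r)))))
step 2: [if@0] ((0 * ((0 + 0) * 4)) - ((let u = (if false then (\v.true) else (let w = true in (\p.false))) in (if false then 2 else (if true then 5 else 6))) + ((if false then 8 else 0) + ((let q = 2 in q) * (let r = 6 in r)))))
step 3: [delta@0.1.0] ((0 * (0 * 4)) - ((let u = (if false then (\v.true) else (let w = true in (\p.false))) in (if false then 2 else (if true then 5 else 6))) + ((if false then 8 else 0) + ((let q = 2 in q) * (let r = 6 in r)))))
step 4: [delta@0.1] ((0 * 0) - ((let u = (if false then (\v.true) else (let w = true in (\p.false))) in (if false then 2 else (if true then 5 else 6))) + ((if false then 8 else 0) + ((let q = 2 in q) * (let r = 6 in r)))))
step 5: [delta@0] (0 - ((let u = (if false then (\v.true) else (let w = true in (\p.false))) in (if false then 2 else (if true then 5 else 6))) + ((if false then 8 else 0) + ((let q = 2 in q) * (let r = 6 in r)))))
step 6: [let@1.0] (0 - ((if false then 2 else (if true then 5 else 6)) + ((if false then 8 else 0) + ((let q = 2 in q) * (let r = 6 in r)))))
step 7: [if@1.0] (0 - ((if true then 5 else 6) + ((if false then 8 else 0) + ((let q = 2 in q) * (let r = 6 in r)))))
step 8: [if@1.0] (0 - (5 + ((if false then 8 else 0) + ((let q = 2 in q) * (let r = 6 in r)))))
step 9: [if@1.1.0] (0 - (5 + (0 + ((let q = 2 in q) * (let r = 6 in r)))))
step 10: [let@1.1.1.0] (0 - (5 + (0 + (2 * (let r = 6 in r)))))
step 11: [let@1.1.1.1] (0 - (5 + (0 + (2 * 6))))
step 12: [delta@1.1.1] (0 - (5 + (0 + 12)))
step 13: [delta@1.1] (0 - (5 + 12))
step 14: [delta@1] (0 - 17)
step 15: [delta@root] -17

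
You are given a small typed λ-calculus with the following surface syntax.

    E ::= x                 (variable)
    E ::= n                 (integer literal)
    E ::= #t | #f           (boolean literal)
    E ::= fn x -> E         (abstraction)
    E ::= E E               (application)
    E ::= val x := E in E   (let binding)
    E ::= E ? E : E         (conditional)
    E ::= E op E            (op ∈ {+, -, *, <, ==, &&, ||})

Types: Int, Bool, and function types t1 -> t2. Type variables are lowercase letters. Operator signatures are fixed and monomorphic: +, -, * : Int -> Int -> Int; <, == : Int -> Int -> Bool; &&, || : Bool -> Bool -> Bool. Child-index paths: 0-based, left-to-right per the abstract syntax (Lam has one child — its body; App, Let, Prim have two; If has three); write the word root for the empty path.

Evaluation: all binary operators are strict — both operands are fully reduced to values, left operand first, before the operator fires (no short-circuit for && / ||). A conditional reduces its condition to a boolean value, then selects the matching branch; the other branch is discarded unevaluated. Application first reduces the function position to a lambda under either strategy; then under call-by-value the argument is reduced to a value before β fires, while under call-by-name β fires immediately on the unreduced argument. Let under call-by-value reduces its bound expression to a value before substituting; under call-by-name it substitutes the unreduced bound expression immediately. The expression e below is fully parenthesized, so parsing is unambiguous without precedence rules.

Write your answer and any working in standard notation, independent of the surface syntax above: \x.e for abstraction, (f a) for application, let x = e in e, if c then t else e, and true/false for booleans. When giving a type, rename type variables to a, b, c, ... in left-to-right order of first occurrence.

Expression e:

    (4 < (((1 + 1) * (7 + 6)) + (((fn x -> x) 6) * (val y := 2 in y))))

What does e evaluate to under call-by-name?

Answer: true

Working:
step 0: (4 < (((1 + 1) * (7 + 6)) + (((\x.x) 6) * (let y = 2 in y))))
step 1: [delta@1.0.0] (4 < ((2 * (7 + 6)) + (((\x.x) 6) * (let y = 2 in y))))
step 2: [delta@1.0.1] (4 < ((2 * 13) + (((\x.x) 6) * (let y = 2 in y))))
step 3: [delta@1.0] (4 < (26 + (((\x.x) 6) * (let y = 2 in y))))
step 4: [beta@1.1.0] (4 < (26 + (6 * (let y = 2 in y))))
step 5: [let@1.1.1] (4 < (26 + (6 * 2)))
step 6: [delta@1.1] (4 < (26 + 12))
step 7: [delta@1] (4 < 38)
step 8: [delta@root] true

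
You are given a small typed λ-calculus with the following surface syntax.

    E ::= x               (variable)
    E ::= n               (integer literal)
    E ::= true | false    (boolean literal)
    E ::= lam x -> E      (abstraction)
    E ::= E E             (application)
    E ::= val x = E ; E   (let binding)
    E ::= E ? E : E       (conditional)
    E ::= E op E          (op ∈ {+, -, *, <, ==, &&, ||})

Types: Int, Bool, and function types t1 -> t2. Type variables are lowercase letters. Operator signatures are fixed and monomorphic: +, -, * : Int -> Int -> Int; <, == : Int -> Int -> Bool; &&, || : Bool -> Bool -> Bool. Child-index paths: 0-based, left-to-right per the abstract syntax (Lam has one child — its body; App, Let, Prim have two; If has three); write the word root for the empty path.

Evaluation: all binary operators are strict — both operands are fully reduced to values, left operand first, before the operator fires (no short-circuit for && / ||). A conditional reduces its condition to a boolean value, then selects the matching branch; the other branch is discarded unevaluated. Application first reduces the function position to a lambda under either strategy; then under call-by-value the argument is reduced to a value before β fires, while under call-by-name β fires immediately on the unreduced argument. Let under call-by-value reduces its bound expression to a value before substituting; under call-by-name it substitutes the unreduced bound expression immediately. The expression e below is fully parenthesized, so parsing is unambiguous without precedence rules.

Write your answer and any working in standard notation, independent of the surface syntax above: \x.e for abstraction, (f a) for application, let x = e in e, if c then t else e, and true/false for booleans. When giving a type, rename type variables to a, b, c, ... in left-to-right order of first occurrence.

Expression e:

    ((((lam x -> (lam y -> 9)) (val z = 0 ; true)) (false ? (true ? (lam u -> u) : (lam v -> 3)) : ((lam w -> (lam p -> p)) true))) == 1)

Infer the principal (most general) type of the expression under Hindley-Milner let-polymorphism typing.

Derivation:
\y._ : b -> Int
\x._ : a -> b -> Int
let z : Int
  unify a -> b -> Int ~ Bool -> c
  unify a ~ Bool
  unify b -> Int ~ c
_ _ : b -> Int
  unify Bool ~ Bool
  unify Bool ~ Bool
u : d
\u._ : d -> d
\v._ : e -> Int
  unify d -> d ~ e -> Int
  unify d ~ e
  unify e ~ Int
p : g
\p._ : g -> g
\w._ : f -> g -> g
  unify f -> g -> g ~ Bool -> h
  unify f ~ Bool
  unify g -> g ~ h
_ _ : g -> g
  unify Int -> Int ~ g -> g
  unify Int ~ g
  unify Int ~ Int
  unify b -> Int ~ (Int -> Int) -> i
  unify b ~ Int -> Int
  unify Int ~ i
_ _ : Int
  unify Int ~ Int
  unify Int ~ Int

Answer: Bool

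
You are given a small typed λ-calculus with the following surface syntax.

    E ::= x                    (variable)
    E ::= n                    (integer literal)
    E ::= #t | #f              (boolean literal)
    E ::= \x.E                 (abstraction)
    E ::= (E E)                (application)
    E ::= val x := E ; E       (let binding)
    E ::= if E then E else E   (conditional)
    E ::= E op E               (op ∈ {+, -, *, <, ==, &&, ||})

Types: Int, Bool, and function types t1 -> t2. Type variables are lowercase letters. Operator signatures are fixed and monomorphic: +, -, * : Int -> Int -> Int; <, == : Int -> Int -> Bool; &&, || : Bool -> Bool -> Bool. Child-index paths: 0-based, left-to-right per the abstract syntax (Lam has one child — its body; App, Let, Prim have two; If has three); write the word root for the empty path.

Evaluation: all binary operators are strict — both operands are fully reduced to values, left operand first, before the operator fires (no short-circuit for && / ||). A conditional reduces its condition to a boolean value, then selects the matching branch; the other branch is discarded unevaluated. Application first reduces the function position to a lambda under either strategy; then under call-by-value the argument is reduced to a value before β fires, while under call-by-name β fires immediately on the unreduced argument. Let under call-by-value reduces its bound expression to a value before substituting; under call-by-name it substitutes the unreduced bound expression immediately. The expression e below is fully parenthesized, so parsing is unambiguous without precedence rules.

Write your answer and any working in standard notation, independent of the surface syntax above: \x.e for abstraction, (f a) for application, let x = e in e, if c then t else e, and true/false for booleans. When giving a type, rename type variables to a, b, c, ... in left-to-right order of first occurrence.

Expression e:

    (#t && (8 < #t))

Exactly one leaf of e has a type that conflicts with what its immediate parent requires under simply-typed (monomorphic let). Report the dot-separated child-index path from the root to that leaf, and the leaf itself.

Answer: 1.1 : true

Derivation:
  unify Bool ~ Bool
  unify Int ~ Int
  unify Bool ~ Int
  FAIL: mismatch Bool ~ Int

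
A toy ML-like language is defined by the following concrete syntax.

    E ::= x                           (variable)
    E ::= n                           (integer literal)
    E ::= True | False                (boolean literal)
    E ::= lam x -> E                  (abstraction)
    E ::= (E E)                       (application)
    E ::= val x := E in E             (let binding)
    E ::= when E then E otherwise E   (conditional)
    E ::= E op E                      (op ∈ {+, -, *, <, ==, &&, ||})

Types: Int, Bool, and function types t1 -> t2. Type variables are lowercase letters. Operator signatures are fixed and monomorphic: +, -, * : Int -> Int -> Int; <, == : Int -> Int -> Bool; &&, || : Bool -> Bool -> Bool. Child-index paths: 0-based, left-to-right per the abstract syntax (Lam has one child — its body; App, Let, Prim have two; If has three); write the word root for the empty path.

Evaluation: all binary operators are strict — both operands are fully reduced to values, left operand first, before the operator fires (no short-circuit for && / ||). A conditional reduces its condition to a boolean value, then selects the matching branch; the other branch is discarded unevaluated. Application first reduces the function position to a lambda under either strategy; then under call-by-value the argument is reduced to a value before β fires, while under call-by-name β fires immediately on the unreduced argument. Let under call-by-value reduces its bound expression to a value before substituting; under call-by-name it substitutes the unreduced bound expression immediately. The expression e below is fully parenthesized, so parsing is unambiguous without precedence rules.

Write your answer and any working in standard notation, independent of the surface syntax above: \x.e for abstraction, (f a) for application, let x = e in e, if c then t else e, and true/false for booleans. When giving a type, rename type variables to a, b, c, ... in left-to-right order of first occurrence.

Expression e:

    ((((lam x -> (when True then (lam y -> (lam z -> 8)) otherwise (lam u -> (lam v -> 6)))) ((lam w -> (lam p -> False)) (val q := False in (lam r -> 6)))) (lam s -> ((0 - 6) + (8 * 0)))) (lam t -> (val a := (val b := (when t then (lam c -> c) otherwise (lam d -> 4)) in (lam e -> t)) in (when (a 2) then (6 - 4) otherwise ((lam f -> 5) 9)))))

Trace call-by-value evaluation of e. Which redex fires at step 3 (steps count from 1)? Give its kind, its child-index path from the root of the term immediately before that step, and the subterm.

Answer: beta at 0.0 : ((\x.(if true then (\y.(\z.8)) else (\u.(\v.6)))) (\p.false))

Derivation:
step 0: ((((\x.(if true then (\y.(\z.8)) else (\u.(\v.6)))) ((\w.(\p.false)) (let q = false in (\r.6)))) (\s.((0 - 6) + (8 * 0)))) (\t.(let a = (let b = (if t then (\c.c) else (\d.4)) in (\e.t)) in (if (a 2) then (6 - 4) else ((\f.5) 9)))))
step 1: [let@0.0.1.1] ((((\x.(if true then (\y.(\z.8)) else (\u.(\v.6)))) ((\w.(\p.false)) (\r.6))) (\s.((0 - 6) + (8 * 0)))) (\t.(let a = (let b = (if t then (\c.c) else (\d.4)) in (\e.t)) in (if (a 2) then (6 - 4) else ((\f.5) 9)))))
step 2: [beta@0.0.1] ((((\x.(if true then (\y.(\z.8)) else (\u.(\v.6)))) (\p.false)) (\s.((0 - 6) + (8 * 0)))) (\t.(let a = (let b = (if t then (\c.c) else (\d.4)) in (\e.t)) in (if (a 2) then (6 - 4) else ((\f.5) 9)))))
step 3: [beta@0.0] (((if true then (\y.(\z.8)) else (\u.(\v.6))) (\s.((0 - 6) + (8 * 0)))) (\t.(let a = (let b = (if t then (\c.c) else (\d.4)) in (\e.t)) in (if (a 2) then (6 - 4) else ((\f.5) 9)))))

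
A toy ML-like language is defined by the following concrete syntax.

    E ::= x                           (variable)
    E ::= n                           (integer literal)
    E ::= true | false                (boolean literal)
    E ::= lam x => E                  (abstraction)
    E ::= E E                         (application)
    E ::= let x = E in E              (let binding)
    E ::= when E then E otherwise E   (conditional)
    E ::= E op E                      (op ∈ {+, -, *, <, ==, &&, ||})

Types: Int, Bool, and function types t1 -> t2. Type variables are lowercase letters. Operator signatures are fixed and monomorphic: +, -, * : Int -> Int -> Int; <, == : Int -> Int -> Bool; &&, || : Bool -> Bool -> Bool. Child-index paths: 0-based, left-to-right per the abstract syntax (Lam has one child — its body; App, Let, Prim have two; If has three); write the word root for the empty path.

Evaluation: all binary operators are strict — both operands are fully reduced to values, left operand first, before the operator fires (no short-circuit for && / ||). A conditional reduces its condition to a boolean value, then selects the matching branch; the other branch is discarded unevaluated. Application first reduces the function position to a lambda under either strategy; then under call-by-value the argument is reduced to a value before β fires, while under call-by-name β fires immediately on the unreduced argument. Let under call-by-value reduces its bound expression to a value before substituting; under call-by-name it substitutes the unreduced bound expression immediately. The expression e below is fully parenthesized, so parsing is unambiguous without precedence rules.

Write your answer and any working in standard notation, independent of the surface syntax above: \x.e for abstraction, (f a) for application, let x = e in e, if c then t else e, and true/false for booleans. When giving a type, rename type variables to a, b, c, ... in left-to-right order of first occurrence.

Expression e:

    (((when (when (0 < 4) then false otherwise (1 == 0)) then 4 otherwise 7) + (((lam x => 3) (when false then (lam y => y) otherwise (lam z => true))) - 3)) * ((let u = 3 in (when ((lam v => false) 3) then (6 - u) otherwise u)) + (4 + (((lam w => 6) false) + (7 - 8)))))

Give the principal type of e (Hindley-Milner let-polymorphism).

Derivation:
  unify Int ~ Int
  unify Int ~ Int
  unify Bool ~ Bool
  unify Int ~ Int
  unify Int ~ Int
  unify Bool ~ Bool
  unify Bool ~ Bool
  unify Int ~ Int
  unify Int ~ Int
\x._ : a -> Int
  unify Bool ~ Bool
y : b
\y._ : b -> b
\z._ : c -> Bool
  unify b -> b ~ c -> Bool
  unify b ~ c
  unify c ~ Bool
  unify a -> Int ~ (Bool -> Bool) -> d
  unify a ~ Bool -> Bool
  unify Int ~ d
_ _ : Int
  unify Int ~ Int
  unify Int ~ Int
  unify Int ~ Int
  unify Int ~ Int
let u : Int
\v._ : e -> Bool
  unify e -> Bool ~ Int -> f
  unify e ~ Int
  unify Bool ~ f
_ _ : Bool
  unify Bool ~ Bool
  unify Int ~ Int
u : Int
  unify Int ~ Int
u : Int
  unify Int ~ Int
  unify Int ~ Int
  unify Int ~ Int
\w._ : g -> Int
  unify g -> Int ~ Bool -> h
  unify g ~ Bool
  unify Int ~ h
_ _ : Int
  unify Int ~ Int
  unify Int ~ Int
  unify Int ~ Int
  unify Int ~ Int
  unify Int ~ Int
  unify Int ~ Int
  unify Int ~ Int

Answer: Int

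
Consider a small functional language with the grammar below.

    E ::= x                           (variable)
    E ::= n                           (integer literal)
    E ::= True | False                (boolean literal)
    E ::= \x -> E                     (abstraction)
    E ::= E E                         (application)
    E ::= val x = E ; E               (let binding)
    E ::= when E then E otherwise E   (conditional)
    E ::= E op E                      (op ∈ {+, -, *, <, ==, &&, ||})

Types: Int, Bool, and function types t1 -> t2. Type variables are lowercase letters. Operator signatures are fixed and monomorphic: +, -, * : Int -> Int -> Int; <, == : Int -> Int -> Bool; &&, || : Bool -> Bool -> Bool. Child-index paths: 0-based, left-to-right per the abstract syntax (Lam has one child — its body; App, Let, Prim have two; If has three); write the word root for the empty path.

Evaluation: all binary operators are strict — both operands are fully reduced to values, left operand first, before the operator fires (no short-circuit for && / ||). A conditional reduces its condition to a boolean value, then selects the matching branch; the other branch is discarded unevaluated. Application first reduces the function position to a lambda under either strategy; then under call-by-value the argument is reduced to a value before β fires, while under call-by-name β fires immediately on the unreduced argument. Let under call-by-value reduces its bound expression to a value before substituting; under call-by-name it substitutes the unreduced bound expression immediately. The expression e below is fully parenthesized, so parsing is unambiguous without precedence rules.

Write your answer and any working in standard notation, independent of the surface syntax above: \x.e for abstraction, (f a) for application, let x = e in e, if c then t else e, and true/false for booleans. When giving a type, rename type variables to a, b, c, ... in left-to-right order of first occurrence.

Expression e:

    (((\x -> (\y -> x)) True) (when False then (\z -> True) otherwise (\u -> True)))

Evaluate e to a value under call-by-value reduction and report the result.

Trace:
step 0: (((\x.(\y.x)) true) (if false then (\z.true) else (\u.true)))
step 1: [beta@0] ((\y.true) (if false then (\z.true) else (\u.true)))
step 2: [if@1] ((\y.true) (\u.true))
step 3: [beta@root] true

Answer: true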